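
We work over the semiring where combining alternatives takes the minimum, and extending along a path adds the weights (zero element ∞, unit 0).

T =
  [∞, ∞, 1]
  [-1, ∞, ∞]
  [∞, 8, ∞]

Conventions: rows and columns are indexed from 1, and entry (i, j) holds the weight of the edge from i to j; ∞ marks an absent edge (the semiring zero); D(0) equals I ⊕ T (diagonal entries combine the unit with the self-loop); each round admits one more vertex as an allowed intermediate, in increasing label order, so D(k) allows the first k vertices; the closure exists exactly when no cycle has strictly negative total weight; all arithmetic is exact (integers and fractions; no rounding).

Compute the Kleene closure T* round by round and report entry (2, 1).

D(0):
  [0, ∞, 1]
  [-1, 0, ∞]
  [∞, 8, 0]
D(1):
  [0, ∞, 1]
  [-1, 0, 0]
  [∞, 8, 0]
D(2):
  [0, ∞, 1]
  [-1, 0, 0]
  [7, 8, 0]
D(3):
  [0, 9, 1]
  [-1, 0, 0]
  [7, 8, 0]
Answer: T*[2][1] = -1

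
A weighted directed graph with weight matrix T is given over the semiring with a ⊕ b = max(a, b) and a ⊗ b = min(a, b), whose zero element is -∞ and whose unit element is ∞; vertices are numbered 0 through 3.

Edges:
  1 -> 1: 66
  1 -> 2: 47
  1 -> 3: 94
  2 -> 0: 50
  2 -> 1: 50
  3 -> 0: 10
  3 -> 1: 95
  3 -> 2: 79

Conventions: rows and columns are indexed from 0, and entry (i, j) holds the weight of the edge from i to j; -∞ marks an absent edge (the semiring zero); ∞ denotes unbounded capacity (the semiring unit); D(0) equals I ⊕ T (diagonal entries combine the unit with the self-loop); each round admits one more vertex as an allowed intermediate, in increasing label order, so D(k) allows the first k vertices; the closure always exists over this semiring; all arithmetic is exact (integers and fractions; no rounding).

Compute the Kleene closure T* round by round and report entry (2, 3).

D(0):
  [∞, -∞, -∞, -∞]
  [-∞, ∞, 47, 94]
  [50, 50, ∞, -∞]
  [10, 95, 79, ∞]
D(1):
  [∞, -∞, -∞, -∞]
  [-∞, ∞, 47, 94]
  [50, 50, ∞, -∞]
  [10, 95, 79, ∞]
D(2):
  [∞, -∞, -∞, -∞]
  [-∞, ∞, 47, 94]
  [50, 50, ∞, 50]
  [10, 95, 79, ∞]
D(3):
  [∞, -∞, -∞, -∞]
  [47, ∞, 47, 94]
  [50, 50, ∞, 50]
  [50, 95, 79, ∞]
D(4):
  [∞, -∞, -∞, -∞]
  [50, ∞, 79, 94]
  [50, 50, ∞, 50]
  [50, 95, 79, ∞]
Answer: T*[2][3] = 50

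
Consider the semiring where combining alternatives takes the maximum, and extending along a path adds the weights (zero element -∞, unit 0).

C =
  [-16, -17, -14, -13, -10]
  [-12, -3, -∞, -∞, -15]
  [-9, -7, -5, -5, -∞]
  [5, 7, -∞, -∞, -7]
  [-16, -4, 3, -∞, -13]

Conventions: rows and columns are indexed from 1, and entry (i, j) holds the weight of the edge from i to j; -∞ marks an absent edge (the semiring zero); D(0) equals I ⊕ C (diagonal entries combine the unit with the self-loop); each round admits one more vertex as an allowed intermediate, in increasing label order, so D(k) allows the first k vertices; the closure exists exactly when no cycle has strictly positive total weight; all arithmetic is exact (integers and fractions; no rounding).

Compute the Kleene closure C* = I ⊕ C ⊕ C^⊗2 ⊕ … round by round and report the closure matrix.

D(0):
  [0, -17, -14, -13, -10]
  [-12, 0, -∞, -∞, -15]
  [-9, -7, 0, -5, -∞]
  [5, 7, -∞, 0, -7]
  [-16, -4, 3, -∞, 0]
D(1):
  [0, -17, -14, -13, -10]
  [-12, 0, -26, -25, -15]
  [-9, -7, 0, -5, -19]
  [5, 7, -9, 0, -5]
  [-16, -4, 3, -29, 0]
D(2):
  [0, -17, -14, -13, -10]
  [-12, 0, -26, -25, -15]
  [-9, -7, 0, -5, -19]
  [5, 7, -9, 0, -5]
  [-16, -4, 3, -29, 0]
D(3):
  [0, -17, -14, -13, -10]
  [-12, 0, -26, -25, -15]
  [-9, -7, 0, -5, -19]
  [5, 7, -9, 0, -5]
  [-6, -4, 3, -2, 0]
D(4):
  [0, -6, -14, -13, -10]
  [-12, 0, -26, -25, -15]
  [0, 2, 0, -5, -10]
  [5, 7, -9, 0, -5]
  [3, 5, 3, -2, 0]
D(5):
  [0, -5, -7, -12, -10]
  [-12, 0, -12, -17, -15]
  [0, 2, 0, -5, -10]
  [5, 7, -2, 0, -5]
  [3, 5, 3, -2, 0]
Answer: C* = [[0, -5, -7, -12, -10], [-12, 0, -12, -17, -15], [0, 2, 0, -5, -10], [5, 7, -2, 0, -5], [3, 5, 3, -2, 0]]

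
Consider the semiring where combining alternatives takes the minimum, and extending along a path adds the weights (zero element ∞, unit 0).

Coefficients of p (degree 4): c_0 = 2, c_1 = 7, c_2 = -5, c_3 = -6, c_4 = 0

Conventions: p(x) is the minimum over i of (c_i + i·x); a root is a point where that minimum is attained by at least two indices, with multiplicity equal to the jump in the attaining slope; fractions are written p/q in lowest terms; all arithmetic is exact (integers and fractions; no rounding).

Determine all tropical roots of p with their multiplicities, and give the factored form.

hull edge (i=0, c=2) to (i=2, c=-5): slope -7/2, span 2
hull edge (i=2, c=-5) to (i=3, c=-6): slope -1, span 1
hull edge (i=3, c=-6) to (i=4, c=0): slope 6, span 1
Factored form: p(x) = 0 ⊗ (x ⊕ (-6)) ⊗ (x ⊕ 1) ⊗ (x ⊕ 7/2) ⊗ (x ⊕ 7/2)
Answer: roots = -6 (mult 1), 1 (mult 1), 7/2 (mult 2)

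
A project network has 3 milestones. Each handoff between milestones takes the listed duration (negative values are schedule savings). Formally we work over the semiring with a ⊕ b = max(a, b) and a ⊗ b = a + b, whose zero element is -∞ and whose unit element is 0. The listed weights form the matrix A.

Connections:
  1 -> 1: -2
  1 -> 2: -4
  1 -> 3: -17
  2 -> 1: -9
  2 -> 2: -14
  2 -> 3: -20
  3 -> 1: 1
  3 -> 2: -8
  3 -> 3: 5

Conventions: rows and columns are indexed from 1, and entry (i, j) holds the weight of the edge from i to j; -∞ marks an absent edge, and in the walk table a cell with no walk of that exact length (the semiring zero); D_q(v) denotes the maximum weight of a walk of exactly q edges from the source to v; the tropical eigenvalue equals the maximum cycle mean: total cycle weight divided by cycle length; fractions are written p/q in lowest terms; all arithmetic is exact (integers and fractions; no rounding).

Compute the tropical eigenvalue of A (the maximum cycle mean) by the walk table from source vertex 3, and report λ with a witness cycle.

q=0: [-∞, -∞, 0]
q=1: [1, -8, 5]
q=2: [6, -3, 10]
q=3: [11, 2, 15]
Optimal cycle mean attained by: cycle 3->3, total 5, length 1.
Answer: λ = 5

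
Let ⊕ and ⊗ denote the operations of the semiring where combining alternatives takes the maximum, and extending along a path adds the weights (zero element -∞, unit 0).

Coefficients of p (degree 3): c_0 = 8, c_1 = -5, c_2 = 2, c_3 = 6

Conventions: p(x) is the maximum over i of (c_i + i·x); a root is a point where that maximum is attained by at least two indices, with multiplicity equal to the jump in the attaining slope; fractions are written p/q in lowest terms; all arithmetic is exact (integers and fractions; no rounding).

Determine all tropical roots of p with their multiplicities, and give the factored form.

hull edge (i=0, c=8) to (i=3, c=6): slope -2/3, span 3
Factored form: p(x) = 6 ⊗ (x ⊕ 2/3) ⊗ (x ⊕ 2/3) ⊗ (x ⊕ 2/3)
Answer: roots = 2/3 (mult 3)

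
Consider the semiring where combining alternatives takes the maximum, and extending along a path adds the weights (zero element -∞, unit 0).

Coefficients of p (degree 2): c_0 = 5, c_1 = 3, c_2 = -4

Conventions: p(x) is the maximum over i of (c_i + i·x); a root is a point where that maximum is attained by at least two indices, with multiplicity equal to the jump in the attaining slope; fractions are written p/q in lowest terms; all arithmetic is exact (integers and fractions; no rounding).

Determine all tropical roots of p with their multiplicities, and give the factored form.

hull edge (i=0, c=5) to (i=1, c=3): slope -2, span 1
hull edge (i=1, c=3) to (i=2, c=-4): slope -7, span 1
Factored form: p(x) = -4 ⊗ (x ⊕ 2) ⊗ (x ⊕ 7)
Answer: roots = 2 (mult 1), 7 (mult 1)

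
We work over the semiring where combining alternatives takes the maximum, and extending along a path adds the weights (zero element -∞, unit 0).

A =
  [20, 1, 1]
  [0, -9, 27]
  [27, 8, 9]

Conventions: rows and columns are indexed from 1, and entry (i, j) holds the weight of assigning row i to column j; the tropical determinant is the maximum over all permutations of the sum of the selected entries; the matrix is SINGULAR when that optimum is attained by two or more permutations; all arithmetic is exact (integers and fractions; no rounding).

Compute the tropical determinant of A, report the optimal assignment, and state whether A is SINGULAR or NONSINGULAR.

σ = (1, 2, 3): 20 + (-9) + 9 = 20
σ = (1, 3, 2): 20 + 27 + 8 = 55
σ = (2, 1, 3): 1 + 0 + 9 = 10
σ = (2, 3, 1): 1 + 27 + 27 = 55
σ = (3, 1, 2): 1 + 0 + 8 = 9
σ = (3, 2, 1): 1 + (-9) + 27 = 19
Optimal value attained by: σ = (1, 3, 2).
Answer: det⊕(A) = 55; verdict: SINGULAR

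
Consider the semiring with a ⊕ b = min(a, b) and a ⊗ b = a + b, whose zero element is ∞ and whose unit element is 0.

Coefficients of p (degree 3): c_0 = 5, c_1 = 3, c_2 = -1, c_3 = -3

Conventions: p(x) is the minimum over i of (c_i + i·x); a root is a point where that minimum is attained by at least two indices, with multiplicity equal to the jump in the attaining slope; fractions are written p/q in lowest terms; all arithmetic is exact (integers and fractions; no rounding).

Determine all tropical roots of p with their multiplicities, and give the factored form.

hull edge (i=0, c=5) to (i=2, c=-1): slope -3, span 2
hull edge (i=2, c=-1) to (i=3, c=-3): slope -2, span 1
Factored form: p(x) = -3 ⊗ (x ⊕ 2) ⊗ (x ⊕ 3) ⊗ (x ⊕ 3)
Answer: roots = 2 (mult 1), 3 (mult 2)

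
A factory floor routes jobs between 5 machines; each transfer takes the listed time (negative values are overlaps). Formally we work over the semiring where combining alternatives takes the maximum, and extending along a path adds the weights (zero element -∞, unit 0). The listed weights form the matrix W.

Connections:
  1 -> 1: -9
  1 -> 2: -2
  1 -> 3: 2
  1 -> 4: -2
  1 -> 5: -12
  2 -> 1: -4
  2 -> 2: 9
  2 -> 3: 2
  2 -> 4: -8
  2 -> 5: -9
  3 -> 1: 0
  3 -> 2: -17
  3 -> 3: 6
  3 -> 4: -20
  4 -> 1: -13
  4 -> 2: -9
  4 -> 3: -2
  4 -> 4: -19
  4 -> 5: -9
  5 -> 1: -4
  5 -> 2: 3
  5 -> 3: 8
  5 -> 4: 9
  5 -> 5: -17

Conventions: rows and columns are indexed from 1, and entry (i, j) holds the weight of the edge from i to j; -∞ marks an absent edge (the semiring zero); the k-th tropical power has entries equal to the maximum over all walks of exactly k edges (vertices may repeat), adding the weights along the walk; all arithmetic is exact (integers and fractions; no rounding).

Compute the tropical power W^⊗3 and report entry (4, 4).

W^⊗2:
  [2, 7, 8, -3, -11]
  [5, 18, 11, 1, 0]
  [6, -2, 12, -2, -12]
  [-2, 0, 4, 0, -18]
  [8, 12, 14, -5, 0]
W^⊗3:
  [8, 16, 14, 0, -2]
  [14, 27, 20, 10, 9]
  [12, 7, 18, 4, -6]
  [4, 9, 10, -4, -9]
  [14, 21, 20, 9, 3]
Key observation: the optimum is the walk 4->3->1->4, with weight (-2) + 0 + (-2) = -4.
Optimal value attained by: walk 4->3->1->4.
Answer: (W^⊗3)[4][4] = -4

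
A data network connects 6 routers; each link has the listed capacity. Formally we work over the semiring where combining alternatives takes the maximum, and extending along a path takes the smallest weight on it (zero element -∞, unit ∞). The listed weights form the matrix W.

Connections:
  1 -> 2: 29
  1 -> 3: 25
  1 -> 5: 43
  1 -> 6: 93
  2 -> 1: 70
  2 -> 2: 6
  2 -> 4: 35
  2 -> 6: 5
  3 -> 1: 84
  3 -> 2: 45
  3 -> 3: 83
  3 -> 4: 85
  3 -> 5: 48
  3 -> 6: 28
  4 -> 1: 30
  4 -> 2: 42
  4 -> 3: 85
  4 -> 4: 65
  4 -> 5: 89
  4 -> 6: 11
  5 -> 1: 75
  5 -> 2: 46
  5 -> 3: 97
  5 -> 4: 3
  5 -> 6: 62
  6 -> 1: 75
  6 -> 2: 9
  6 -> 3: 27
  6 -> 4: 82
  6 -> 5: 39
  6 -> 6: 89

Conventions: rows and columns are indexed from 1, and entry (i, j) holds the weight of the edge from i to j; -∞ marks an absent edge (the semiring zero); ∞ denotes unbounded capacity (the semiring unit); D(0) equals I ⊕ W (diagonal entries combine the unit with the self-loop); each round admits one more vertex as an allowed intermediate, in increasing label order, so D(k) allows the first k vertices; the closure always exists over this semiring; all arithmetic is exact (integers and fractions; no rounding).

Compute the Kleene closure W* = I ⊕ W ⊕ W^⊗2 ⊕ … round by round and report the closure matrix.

D(0):
  [∞, 29, 25, -∞, 43, 93]
  [70, ∞, -∞, 35, -∞, 5]
  [84, 45, ∞, 85, 48, 28]
  [30, 42, 85, ∞, 89, 11]
  [75, 46, 97, 3, ∞, 62]
  [75, 9, 27, 82, 39, ∞]
D(1):
  [∞, 29, 25, -∞, 43, 93]
  [70, ∞, 25, 35, 43, 70]
  [84, 45, ∞, 85, 48, 84]
  [30, 42, 85, ∞, 89, 30]
  [75, 46, 97, 3, ∞, 75]
  [75, 29, 27, 82, 43, ∞]
D(2):
  [∞, 29, 25, 29, 43, 93]
  [70, ∞, 25, 35, 43, 70]
  [84, 45, ∞, 85, 48, 84]
  [42, 42, 85, ∞, 89, 42]
  [75, 46, 97, 35, ∞, 75]
  [75, 29, 27, 82, 43, ∞]
D(3):
  [∞, 29, 25, 29, 43, 93]
  [70, ∞, 25, 35, 43, 70]
  [84, 45, ∞, 85, 48, 84]
  [84, 45, 85, ∞, 89, 84]
  [84, 46, 97, 85, ∞, 84]
  [75, 29, 27, 82, 43, ∞]
D(4):
  [∞, 29, 29, 29, 43, 93]
  [70, ∞, 35, 35, 43, 70]
  [84, 45, ∞, 85, 85, 84]
  [84, 45, 85, ∞, 89, 84]
  [84, 46, 97, 85, ∞, 84]
  [82, 45, 82, 82, 82, ∞]
D(5):
  [∞, 43, 43, 43, 43, 93]
  [70, ∞, 43, 43, 43, 70]
  [84, 46, ∞, 85, 85, 84]
  [84, 46, 89, ∞, 89, 84]
  [84, 46, 97, 85, ∞, 84]
  [82, 46, 82, 82, 82, ∞]
D(6):
  [∞, 46, 82, 82, 82, 93]
  [70, ∞, 70, 70, 70, 70]
  [84, 46, ∞, 85, 85, 84]
  [84, 46, 89, ∞, 89, 84]
  [84, 46, 97, 85, ∞, 84]
  [82, 46, 82, 82, 82, ∞]
Answer: W* = [[∞, 46, 82, 82, 82, 93], [70, ∞, 70, 70, 70, 70], [84, 46, ∞, 85, 85, 84], [84, 46, 89, ∞, 89, 84], [84, 46, 97, 85, ∞, 84], [82, 46, 82, 82, 82, ∞]]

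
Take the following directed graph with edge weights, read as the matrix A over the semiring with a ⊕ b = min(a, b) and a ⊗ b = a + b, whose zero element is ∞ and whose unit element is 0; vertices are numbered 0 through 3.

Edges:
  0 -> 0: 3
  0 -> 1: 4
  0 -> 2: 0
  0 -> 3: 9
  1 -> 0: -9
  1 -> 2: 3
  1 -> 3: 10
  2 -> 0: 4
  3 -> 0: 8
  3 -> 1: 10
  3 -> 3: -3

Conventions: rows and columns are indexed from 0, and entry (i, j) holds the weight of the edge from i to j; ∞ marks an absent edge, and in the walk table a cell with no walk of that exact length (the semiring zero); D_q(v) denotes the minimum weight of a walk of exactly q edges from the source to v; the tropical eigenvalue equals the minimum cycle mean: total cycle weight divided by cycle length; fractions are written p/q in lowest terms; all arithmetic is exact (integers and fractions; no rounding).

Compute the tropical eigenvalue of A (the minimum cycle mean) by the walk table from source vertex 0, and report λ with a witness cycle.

q=0: [0, ∞, ∞, ∞]
q=1: [3, 4, 0, 9]
q=2: [-5, 7, 3, 6]
q=3: [-2, -1, -5, 3]
q=4: [-10, 2, -2, 0]
Optimal cycle mean attained by: cycle 3->3, total (-3), length 1.
Answer: λ = -3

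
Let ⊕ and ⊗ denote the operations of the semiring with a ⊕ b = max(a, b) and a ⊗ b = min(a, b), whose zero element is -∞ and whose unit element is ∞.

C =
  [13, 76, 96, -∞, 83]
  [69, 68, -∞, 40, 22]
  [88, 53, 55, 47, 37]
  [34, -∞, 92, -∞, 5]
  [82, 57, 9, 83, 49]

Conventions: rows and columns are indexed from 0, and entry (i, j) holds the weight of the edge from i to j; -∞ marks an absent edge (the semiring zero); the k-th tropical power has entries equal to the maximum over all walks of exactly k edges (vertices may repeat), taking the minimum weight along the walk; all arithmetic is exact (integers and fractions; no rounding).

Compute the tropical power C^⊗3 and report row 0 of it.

C^⊗2:
  [88, 68, 55, 83, 49]
  [68, 69, 69, 40, 69]
  [55, 76, 88, 47, 83]
  [88, 53, 55, 47, 37]
  [57, 76, 83, 49, 82]
C^⊗3:
  [68, 76, 88, 49, 83]
  [69, 68, 68, 69, 68]
  [88, 68, 55, 83, 55]
  [55, 76, 88, 47, 83]
  [83, 68, 57, 82, 57]
Answer: row 0 of C^⊗3 = [68, 76, 88, 49, 83]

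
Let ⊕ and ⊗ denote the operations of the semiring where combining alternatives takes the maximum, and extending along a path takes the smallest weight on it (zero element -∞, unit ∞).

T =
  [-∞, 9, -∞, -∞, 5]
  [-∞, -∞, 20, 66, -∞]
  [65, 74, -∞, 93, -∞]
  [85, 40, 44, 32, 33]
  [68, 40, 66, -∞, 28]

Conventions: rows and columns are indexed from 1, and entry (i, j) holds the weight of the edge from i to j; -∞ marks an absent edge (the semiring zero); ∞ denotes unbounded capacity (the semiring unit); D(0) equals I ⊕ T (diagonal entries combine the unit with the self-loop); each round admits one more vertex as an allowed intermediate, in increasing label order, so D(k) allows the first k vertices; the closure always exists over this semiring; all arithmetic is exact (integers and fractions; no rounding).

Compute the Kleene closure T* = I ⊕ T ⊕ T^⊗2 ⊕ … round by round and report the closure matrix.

D(0):
  [∞, 9, -∞, -∞, 5]
  [-∞, ∞, 20, 66, -∞]
  [65, 74, ∞, 93, -∞]
  [85, 40, 44, ∞, 33]
  [68, 40, 66, -∞, ∞]
D(1):
  [∞, 9, -∞, -∞, 5]
  [-∞, ∞, 20, 66, -∞]
  [65, 74, ∞, 93, 5]
  [85, 40, 44, ∞, 33]
  [68, 40, 66, -∞, ∞]
D(2):
  [∞, 9, 9, 9, 5]
  [-∞, ∞, 20, 66, -∞]
  [65, 74, ∞, 93, 5]
  [85, 40, 44, ∞, 33]
  [68, 40, 66, 40, ∞]
D(3):
  [∞, 9, 9, 9, 5]
  [20, ∞, 20, 66, 5]
  [65, 74, ∞, 93, 5]
  [85, 44, 44, ∞, 33]
  [68, 66, 66, 66, ∞]
D(4):
  [∞, 9, 9, 9, 9]
  [66, ∞, 44, 66, 33]
  [85, 74, ∞, 93, 33]
  [85, 44, 44, ∞, 33]
  [68, 66, 66, 66, ∞]
D(5):
  [∞, 9, 9, 9, 9]
  [66, ∞, 44, 66, 33]
  [85, 74, ∞, 93, 33]
  [85, 44, 44, ∞, 33]
  [68, 66, 66, 66, ∞]
Answer: T* = [[∞, 9, 9, 9, 9], [66, ∞, 44, 66, 33], [85, 74, ∞, 93, 33], [85, 44, 44, ∞, 33], [68, 66, 66, 66, ∞]]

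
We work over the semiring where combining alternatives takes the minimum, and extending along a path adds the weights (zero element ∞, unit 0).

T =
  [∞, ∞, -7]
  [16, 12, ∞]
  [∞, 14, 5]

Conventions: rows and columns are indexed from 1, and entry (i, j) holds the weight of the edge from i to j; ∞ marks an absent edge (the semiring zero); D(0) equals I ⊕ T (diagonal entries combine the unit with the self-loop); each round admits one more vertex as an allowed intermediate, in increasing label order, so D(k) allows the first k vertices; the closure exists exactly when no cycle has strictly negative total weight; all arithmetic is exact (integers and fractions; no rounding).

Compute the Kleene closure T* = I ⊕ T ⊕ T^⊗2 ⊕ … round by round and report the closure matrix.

D(0):
  [0, ∞, -7]
  [16, 0, ∞]
  [∞, 14, 0]
D(1):
  [0, ∞, -7]
  [16, 0, 9]
  [∞, 14, 0]
D(2):
  [0, ∞, -7]
  [16, 0, 9]
  [30, 14, 0]
D(3):
  [0, 7, -7]
  [16, 0, 9]
  [30, 14, 0]
Answer: T* = [[0, 7, -7], [16, 0, 9], [30, 14, 0]]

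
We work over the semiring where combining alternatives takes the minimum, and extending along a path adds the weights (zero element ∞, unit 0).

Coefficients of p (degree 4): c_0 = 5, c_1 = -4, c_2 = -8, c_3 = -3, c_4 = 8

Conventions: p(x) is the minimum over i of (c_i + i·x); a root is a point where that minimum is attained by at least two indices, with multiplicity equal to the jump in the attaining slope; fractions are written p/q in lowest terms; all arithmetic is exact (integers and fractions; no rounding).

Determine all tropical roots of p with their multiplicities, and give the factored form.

hull edge (i=0, c=5) to (i=1, c=-4): slope -9, span 1
hull edge (i=1, c=-4) to (i=2, c=-8): slope -4, span 1
hull edge (i=2, c=-8) to (i=3, c=-3): slope 5, span 1
hull edge (i=3, c=-3) to (i=4, c=8): slope 11, span 1
Factored form: p(x) = 8 ⊗ (x ⊕ (-11)) ⊗ (x ⊕ (-5)) ⊗ (x ⊕ 4) ⊗ (x ⊕ 9)
Answer: roots = -11 (mult 1), -5 (mult 1), 4 (mult 1), 9 (mult 1)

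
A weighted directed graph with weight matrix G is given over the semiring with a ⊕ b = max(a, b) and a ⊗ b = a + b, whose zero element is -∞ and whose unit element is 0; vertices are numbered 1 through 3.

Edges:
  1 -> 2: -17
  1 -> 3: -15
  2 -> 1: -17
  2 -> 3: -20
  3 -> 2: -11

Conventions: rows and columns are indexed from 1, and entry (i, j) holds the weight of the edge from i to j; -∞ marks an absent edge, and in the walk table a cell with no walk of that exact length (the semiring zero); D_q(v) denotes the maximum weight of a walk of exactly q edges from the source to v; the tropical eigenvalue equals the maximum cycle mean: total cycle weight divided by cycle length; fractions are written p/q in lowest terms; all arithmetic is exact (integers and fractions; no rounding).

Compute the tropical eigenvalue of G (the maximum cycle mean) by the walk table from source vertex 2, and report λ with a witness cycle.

q=0: [-∞, 0, -∞]
q=1: [-17, -∞, -20]
q=2: [-∞, -31, -32]
q=3: [-48, -43, -51]
Optimal cycle mean attained by: cycle 1->3->2->1, total (-15) + (-11) + (-17), length 3.
Answer: λ = -43/3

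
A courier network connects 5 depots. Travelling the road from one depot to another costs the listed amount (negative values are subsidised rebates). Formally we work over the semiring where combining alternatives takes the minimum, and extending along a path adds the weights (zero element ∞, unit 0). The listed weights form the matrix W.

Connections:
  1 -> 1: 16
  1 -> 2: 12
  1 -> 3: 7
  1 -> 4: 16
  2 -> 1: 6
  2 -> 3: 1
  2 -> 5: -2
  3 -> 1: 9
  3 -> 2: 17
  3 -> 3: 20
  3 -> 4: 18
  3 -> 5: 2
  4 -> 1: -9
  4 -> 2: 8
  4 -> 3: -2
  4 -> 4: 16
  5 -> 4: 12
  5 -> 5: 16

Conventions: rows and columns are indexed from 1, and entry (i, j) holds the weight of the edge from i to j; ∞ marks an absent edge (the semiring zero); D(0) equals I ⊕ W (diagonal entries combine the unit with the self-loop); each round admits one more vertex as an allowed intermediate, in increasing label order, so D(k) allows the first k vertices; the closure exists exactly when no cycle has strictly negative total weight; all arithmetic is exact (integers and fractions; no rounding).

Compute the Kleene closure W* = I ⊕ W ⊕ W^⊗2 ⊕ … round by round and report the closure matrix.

D(0):
  [0, 12, 7, 16, ∞]
  [6, 0, 1, ∞, -2]
  [9, 17, 0, 18, 2]
  [-9, 8, -2, 0, ∞]
  [∞, ∞, ∞, 12, 0]
D(1):
  [0, 12, 7, 16, ∞]
  [6, 0, 1, 22, -2]
  [9, 17, 0, 18, 2]
  [-9, 3, -2, 0, ∞]
  [∞, ∞, ∞, 12, 0]
D(2):
  [0, 12, 7, 16, 10]
  [6, 0, 1, 22, -2]
  [9, 17, 0, 18, 2]
  [-9, 3, -2, 0, 1]
  [∞, ∞, ∞, 12, 0]
D(3):
  [0, 12, 7, 16, 9]
  [6, 0, 1, 19, -2]
  [9, 17, 0, 18, 2]
  [-9, 3, -2, 0, 0]
  [∞, ∞, ∞, 12, 0]
D(4):
  [0, 12, 7, 16, 9]
  [6, 0, 1, 19, -2]
  [9, 17, 0, 18, 2]
  [-9, 3, -2, 0, 0]
  [3, 15, 10, 12, 0]
D(5):
  [0, 12, 7, 16, 9]
  [1, 0, 1, 10, -2]
  [5, 17, 0, 14, 2]
  [-9, 3, -2, 0, 0]
  [3, 15, 10, 12, 0]
Answer: W* = [[0, 12, 7, 16, 9], [1, 0, 1, 10, -2], [5, 17, 0, 14, 2], [-9, 3, -2, 0, 0], [3, 15, 10, 12, 0]]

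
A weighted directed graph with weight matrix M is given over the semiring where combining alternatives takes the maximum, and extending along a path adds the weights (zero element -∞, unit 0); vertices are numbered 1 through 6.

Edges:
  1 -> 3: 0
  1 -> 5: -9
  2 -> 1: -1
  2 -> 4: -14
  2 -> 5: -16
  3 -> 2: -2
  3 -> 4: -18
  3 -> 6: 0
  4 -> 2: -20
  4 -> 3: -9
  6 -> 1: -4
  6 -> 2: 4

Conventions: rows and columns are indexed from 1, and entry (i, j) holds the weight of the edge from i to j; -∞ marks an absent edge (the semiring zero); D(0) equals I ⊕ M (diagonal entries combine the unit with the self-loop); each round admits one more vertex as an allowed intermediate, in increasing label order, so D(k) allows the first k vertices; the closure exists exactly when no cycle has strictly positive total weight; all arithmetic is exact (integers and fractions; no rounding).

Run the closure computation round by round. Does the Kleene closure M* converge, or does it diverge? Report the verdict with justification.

D(0):
  [0, -∞, 0, -∞, -9, -∞]
  [-1, 0, -∞, -14, -16, -∞]
  [-∞, -2, 0, -18, -∞, 0]
  [-∞, -20, -9, 0, -∞, -∞]
  [-∞, -∞, -∞, -∞, 0, -∞]
  [-4, 4, -∞, -∞, -∞, 0]
D(1):
  [0, -∞, 0, -∞, -9, -∞]
  [-1, 0, -1, -14, -10, -∞]
  [-∞, -2, 0, -18, -∞, 0]
  [-∞, -20, -9, 0, -∞, -∞]
  [-∞, -∞, -∞, -∞, 0, -∞]
  [-4, 4, -4, -∞, -13, 0]
D(2):
  [0, -∞, 0, -∞, -9, -∞]
  [-1, 0, -1, -14, -10, -∞]
  [-3, -2, 0, -16, -12, 0]
  [-21, -20, -9, 0, -30, -∞]
  [-∞, -∞, -∞, -∞, 0, -∞]
  [3, 4, 3, -10, -6, 0]
Detection: at round 3, diagonal entry (6, 6) turns strictly positive.
Key observation: the cycle 6->2->1->3->6 has total weight 4 + (-1) + 0 + 0, which is strictly positive.
Answer: DIVERGES — positive cycle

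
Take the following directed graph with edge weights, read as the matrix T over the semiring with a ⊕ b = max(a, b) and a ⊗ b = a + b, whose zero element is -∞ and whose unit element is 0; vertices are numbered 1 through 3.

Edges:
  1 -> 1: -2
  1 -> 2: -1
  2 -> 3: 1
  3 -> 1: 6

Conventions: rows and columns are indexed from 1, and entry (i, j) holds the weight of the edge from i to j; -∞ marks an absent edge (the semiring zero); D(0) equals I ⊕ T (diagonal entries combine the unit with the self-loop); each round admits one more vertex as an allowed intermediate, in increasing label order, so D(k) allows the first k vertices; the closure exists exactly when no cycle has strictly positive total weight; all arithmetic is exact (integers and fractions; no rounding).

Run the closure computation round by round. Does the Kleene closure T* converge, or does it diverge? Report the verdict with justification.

D(0):
  [0, -1, -∞]
  [-∞, 0, 1]
  [6, -∞, 0]
D(1):
  [0, -1, -∞]
  [-∞, 0, 1]
  [6, 5, 0]
Detection: at round 2, diagonal entry (3, 3) turns strictly positive.
Key observation: the cycle 3->1->2->3 has total weight 6 + (-1) + 1, which is strictly positive.
Answer: DIVERGES — positive cycle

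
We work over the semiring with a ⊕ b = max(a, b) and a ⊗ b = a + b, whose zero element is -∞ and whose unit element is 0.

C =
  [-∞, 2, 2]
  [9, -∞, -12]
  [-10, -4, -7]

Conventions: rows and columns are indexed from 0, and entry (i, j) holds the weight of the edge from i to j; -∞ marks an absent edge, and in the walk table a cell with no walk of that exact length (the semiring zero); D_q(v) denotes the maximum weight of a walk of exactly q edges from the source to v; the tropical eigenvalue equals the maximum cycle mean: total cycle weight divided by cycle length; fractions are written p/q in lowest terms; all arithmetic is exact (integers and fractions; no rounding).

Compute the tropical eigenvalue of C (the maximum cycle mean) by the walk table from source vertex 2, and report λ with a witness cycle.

q=0: [-∞, -∞, 0]
q=1: [-10, -4, -7]
q=2: [5, -8, -8]
q=3: [1, 7, 7]
Optimal cycle mean attained by: cycle 0->1->0, total 2 + 9, length 2.
Answer: λ = 11/2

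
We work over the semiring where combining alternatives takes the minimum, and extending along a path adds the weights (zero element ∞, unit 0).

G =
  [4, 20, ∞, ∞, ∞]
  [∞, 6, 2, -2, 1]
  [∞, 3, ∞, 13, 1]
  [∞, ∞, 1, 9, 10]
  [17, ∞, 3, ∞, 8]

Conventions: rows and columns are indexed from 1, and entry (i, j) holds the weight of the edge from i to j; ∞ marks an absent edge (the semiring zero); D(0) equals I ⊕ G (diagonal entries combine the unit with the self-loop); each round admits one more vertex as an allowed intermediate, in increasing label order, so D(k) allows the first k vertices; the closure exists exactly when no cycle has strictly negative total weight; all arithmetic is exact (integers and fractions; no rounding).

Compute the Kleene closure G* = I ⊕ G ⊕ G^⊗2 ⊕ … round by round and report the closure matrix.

D(0):
  [0, 20, ∞, ∞, ∞]
  [∞, 0, 2, -2, 1]
  [∞, 3, 0, 13, 1]
  [∞, ∞, 1, 0, 10]
  [17, ∞, 3, ∞, 0]
D(1):
  [0, 20, ∞, ∞, ∞]
  [∞, 0, 2, -2, 1]
  [∞, 3, 0, 13, 1]
  [∞, ∞, 1, 0, 10]
  [17, 37, 3, ∞, 0]
D(2):
  [0, 20, 22, 18, 21]
  [∞, 0, 2, -2, 1]
  [∞, 3, 0, 1, 1]
  [∞, ∞, 1, 0, 10]
  [17, 37, 3, 35, 0]
D(3):
  [0, 20, 22, 18, 21]
  [∞, 0, 2, -2, 1]
  [∞, 3, 0, 1, 1]
  [∞, 4, 1, 0, 2]
  [17, 6, 3, 4, 0]
D(4):
  [0, 20, 19, 18, 20]
  [∞, 0, -1, -2, 0]
  [∞, 3, 0, 1, 1]
  [∞, 4, 1, 0, 2]
  [17, 6, 3, 4, 0]
D(5):
  [0, 20, 19, 18, 20]
  [17, 0, -1, -2, 0]
  [18, 3, 0, 1, 1]
  [19, 4, 1, 0, 2]
  [17, 6, 3, 4, 0]
Answer: G* = [[0, 20, 19, 18, 20], [17, 0, -1, -2, 0], [18, 3, 0, 1, 1], [19, 4, 1, 0, 2], [17, 6, 3, 4, 0]]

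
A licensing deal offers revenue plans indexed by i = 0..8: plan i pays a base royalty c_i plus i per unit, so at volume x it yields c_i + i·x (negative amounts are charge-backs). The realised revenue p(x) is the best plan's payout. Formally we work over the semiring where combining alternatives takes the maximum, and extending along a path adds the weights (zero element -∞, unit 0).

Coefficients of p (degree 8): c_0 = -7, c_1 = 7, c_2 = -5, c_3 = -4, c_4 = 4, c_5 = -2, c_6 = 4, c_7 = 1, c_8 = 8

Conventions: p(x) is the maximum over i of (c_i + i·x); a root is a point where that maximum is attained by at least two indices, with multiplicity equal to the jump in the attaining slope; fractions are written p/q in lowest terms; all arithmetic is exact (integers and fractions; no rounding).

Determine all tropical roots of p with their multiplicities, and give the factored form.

hull edge (i=0, c=-7) to (i=1, c=7): slope 14, span 1
hull edge (i=1, c=7) to (i=8, c=8): slope 1/7, span 7
Factored form: p(x) = 8 ⊗ (x ⊕ (-14)) ⊗ (x ⊕ (-1/7)) ⊗ (x ⊕ (-1/7)) ⊗ (x ⊕ (-1/7)) ⊗ (x ⊕ (-1/7)) ⊗ (x ⊕ (-1/7)) ⊗ (x ⊕ (-1/7)) ⊗ (x ⊕ (-1/7))
Answer: roots = -14 (mult 1), -1/7 (mult 7)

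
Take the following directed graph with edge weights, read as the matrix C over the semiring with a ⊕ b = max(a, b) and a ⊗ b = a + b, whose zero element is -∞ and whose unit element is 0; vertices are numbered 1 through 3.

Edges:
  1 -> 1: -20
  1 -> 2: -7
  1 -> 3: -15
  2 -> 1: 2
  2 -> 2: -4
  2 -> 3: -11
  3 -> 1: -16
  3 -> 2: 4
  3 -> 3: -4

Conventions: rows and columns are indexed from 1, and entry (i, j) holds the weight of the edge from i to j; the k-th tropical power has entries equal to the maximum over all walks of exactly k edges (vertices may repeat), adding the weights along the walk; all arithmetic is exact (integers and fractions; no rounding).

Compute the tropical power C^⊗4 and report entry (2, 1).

C^⊗2:
  [-5, -11, -18]
  [-2, -5, -13]
  [6, 0, -7]
C^⊗3:
  [-9, -12, -20]
  [-3, -9, -16]
  [2, -1, -9]
C^⊗4:
  [-10, -16, -23]
  [-7, -10, -18]
  [1, -5, -12]
Key observation: the optimum is the walk 2->1->2->2->1, with weight 2 + (-7) + (-4) + 2 = -7.
Optimal value attained by: walk 2->1->2->2->1.
Answer: (C^⊗4)[2][1] = -7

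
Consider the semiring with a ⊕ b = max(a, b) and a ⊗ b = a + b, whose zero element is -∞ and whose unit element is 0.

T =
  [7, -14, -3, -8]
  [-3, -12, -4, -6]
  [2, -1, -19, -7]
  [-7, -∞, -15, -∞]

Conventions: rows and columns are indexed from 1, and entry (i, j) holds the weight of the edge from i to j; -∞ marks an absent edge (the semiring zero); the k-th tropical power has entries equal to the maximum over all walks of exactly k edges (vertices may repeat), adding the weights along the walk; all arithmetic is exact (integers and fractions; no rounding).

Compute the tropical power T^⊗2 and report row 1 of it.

T^⊗2:
  [14, -4, 4, -1]
  [4, -5, -6, -11]
  [9, -12, -1, -6]
  [0, -16, -10, -15]
Answer: row 1 of T^⊗2 = [14, -4, 4, -1]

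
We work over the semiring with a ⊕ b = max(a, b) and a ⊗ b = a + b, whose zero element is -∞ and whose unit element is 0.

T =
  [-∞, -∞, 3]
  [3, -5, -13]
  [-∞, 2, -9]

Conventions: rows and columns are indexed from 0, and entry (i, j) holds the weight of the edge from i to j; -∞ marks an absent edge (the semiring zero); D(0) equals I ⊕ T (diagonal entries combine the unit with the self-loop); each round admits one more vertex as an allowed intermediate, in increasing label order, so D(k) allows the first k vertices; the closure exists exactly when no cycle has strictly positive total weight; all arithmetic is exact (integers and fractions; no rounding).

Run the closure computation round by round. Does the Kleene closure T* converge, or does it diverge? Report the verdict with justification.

D(0):
  [0, -∞, 3]
  [3, 0, -13]
  [-∞, 2, 0]
D(1):
  [0, -∞, 3]
  [3, 0, 6]
  [-∞, 2, 0]
Detection: at round 2, diagonal entry (2, 2) turns strictly positive.
Key observation: the cycle 2->1->0->2 has total weight 2 + 3 + 3, which is strictly positive.
Answer: DIVERGES — positive cycle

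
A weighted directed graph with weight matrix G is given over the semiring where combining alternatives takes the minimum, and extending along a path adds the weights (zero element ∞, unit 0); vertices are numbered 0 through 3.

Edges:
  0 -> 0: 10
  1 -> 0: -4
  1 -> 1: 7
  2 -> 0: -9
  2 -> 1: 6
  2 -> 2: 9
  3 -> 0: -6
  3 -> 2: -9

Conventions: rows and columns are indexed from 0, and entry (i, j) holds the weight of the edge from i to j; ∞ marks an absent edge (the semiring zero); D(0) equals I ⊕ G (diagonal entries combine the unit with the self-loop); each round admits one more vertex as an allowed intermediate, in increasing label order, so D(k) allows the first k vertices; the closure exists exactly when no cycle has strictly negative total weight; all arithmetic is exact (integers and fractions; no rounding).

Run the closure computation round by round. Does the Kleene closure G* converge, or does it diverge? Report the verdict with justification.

D(0):
  [0, ∞, ∞, ∞]
  [-4, 0, ∞, ∞]
  [-9, 6, 0, ∞]
  [-6, ∞, -9, 0]
D(1):
  [0, ∞, ∞, ∞]
  [-4, 0, ∞, ∞]
  [-9, 6, 0, ∞]
  [-6, ∞, -9, 0]
D(2):
  [0, ∞, ∞, ∞]
  [-4, 0, ∞, ∞]
  [-9, 6, 0, ∞]
  [-6, ∞, -9, 0]
D(3):
  [0, ∞, ∞, ∞]
  [-4, 0, ∞, ∞]
  [-9, 6, 0, ∞]
  [-18, -3, -9, 0]
D(4):
  [0, ∞, ∞, ∞]
  [-4, 0, ∞, ∞]
  [-9, 6, 0, ∞]
  [-18, -3, -9, 0]
Key observation: every diagonal entry stays at the unit through all rounds, so no improving cycle exists.
Answer: CONVERGES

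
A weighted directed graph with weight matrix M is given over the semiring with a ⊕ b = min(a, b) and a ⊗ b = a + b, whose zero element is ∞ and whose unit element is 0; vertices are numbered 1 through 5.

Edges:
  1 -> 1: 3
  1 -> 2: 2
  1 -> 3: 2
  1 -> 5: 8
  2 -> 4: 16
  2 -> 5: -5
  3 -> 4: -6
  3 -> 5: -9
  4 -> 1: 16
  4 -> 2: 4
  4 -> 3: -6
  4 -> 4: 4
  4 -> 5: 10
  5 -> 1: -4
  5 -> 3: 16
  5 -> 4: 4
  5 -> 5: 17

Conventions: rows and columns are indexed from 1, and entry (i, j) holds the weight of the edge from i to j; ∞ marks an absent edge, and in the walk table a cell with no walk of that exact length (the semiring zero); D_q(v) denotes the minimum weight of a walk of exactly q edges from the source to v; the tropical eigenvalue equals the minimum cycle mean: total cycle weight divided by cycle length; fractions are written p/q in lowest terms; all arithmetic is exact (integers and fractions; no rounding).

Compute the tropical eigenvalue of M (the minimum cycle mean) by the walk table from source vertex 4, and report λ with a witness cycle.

q=0: [∞, ∞, ∞, 0, ∞]
q=1: [16, 4, -6, 4, 10]
q=2: [6, 8, -2, -12, -15]
q=3: [-19, -8, -18, -11, -11]
q=4: [-16, -17, -17, -24, -27]
q=5: [-31, -20, -30, -23, -26]
Optimal cycle mean attained by: cycle 3->4->3, total (-6) + (-6), length 2.
Answer: λ = -6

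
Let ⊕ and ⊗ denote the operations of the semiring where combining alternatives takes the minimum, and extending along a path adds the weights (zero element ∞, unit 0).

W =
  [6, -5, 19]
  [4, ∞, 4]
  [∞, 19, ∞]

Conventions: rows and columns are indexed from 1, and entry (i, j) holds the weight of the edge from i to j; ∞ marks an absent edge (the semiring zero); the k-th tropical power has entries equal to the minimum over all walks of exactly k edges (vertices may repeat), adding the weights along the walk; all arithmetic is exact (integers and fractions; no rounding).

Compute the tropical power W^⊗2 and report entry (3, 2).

W^⊗2:
  [-1, 1, -1]
  [10, -1, 23]
  [23, ∞, 23]
Key observation: no walk of exactly 2 edges connects these vertices, so the entry is the semiring zero.
Answer: (W^⊗2)[3][2] = ∞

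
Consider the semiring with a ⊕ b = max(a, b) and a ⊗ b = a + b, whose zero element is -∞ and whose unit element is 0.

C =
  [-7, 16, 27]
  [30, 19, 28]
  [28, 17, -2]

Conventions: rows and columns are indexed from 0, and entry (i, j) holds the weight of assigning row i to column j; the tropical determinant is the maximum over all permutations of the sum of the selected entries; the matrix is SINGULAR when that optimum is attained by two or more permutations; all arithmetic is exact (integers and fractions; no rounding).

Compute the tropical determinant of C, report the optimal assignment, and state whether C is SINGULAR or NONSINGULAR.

σ = (0, 1, 2): (-7) + 19 + (-2) = 10
σ = (0, 2, 1): (-7) + 28 + 17 = 38
σ = (1, 0, 2): 16 + 30 + (-2) = 44
σ = (1, 2, 0): 16 + 28 + 28 = 72
σ = (2, 0, 1): 27 + 30 + 17 = 74
σ = (2, 1, 0): 27 + 19 + 28 = 74
Optimal value attained by: σ = (2, 0, 1).
Answer: det⊕(C) = 74; verdict: SINGULAR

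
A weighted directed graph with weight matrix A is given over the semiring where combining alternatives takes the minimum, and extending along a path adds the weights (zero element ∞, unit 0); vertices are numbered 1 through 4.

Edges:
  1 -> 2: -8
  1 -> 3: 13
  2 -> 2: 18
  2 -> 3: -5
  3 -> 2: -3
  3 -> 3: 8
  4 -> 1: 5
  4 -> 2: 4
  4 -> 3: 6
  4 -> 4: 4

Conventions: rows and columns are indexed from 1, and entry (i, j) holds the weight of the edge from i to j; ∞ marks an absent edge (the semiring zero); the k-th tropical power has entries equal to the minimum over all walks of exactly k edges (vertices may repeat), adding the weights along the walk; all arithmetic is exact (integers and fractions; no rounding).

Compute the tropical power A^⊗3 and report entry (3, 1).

A^⊗2:
  [∞, 10, -13, ∞]
  [∞, -8, 3, ∞]
  [∞, 5, -8, ∞]
  [9, -3, -1, 8]
A^⊗3:
  [∞, -16, -5, ∞]
  [∞, 0, -13, ∞]
  [∞, -11, 0, ∞]
  [13, -4, -8, 12]
Key observation: no walk of exactly 3 edges connects these vertices, so the entry is the semiring zero.
Answer: (A^⊗3)[3][1] = ∞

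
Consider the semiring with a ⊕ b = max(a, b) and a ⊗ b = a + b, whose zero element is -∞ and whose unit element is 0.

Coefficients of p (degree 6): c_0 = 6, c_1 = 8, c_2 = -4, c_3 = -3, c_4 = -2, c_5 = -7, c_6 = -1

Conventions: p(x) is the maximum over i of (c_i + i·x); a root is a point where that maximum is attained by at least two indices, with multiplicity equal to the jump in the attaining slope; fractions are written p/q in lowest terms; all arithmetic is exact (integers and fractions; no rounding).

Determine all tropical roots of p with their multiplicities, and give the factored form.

hull edge (i=0, c=6) to (i=1, c=8): slope 2, span 1
hull edge (i=1, c=8) to (i=6, c=-1): slope -9/5, span 5
Factored form: p(x) = -1 ⊗ (x ⊕ (-2)) ⊗ (x ⊕ 9/5) ⊗ (x ⊕ 9/5) ⊗ (x ⊕ 9/5) ⊗ (x ⊕ 9/5) ⊗ (x ⊕ 9/5)
Answer: roots = -2 (mult 1), 9/5 (mult 5)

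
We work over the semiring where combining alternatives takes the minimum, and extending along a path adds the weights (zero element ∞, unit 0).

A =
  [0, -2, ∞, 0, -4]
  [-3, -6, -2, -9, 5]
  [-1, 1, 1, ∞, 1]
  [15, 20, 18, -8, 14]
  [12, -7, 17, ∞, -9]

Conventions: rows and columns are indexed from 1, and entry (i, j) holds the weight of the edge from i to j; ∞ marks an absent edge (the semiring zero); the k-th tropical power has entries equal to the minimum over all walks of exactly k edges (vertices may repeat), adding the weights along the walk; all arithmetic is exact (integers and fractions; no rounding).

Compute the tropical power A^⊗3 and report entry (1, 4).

A^⊗2:
  [-5, -11, -4, -11, -13]
  [-9, -12, -8, -17, -7]
  [-2, -6, -1, -8, -8]
  [7, 7, 10, -16, 5]
  [-10, -16, -9, -16, -18]
A^⊗3:
  [-14, -20, -13, -20, -22]
  [-15, -18, -14, -25, -16]
  [-9, -15, -8, -16, -17]
  [-1, -2, 2, -24, -4]
  [-19, -25, -18, -25, -27]
Key observation: the optimum is the walk 1->5->2->4, with weight (-4) + (-7) + (-9) = -20.
Optimal value attained by: walk 1->5->2->4.
Answer: (A^⊗3)[1][4] = -20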